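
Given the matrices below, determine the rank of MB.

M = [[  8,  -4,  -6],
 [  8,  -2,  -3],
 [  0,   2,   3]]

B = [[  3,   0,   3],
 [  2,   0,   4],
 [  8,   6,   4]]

2

First compute MB:
[[-32, -36, -16],
 [ -4, -18,   4],
 [ 28,  18,  20]]
Now row reduce the product.
R2 ← R2 − (1/8)·R1: [0, -27/2, 6]
R3 ← R3 + (7/8)·R1: [0, -27/2, 6]
R3 ← R3 − R2: [0, 0, 0]
2 nonzero rows, so rank(MB) = 2.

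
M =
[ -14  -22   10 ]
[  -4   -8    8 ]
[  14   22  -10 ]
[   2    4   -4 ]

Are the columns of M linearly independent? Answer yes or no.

no

Row reduce M to echelon form.
R2 ← R2 − (2/7)·R1: [0, -12/7, 36/7]
R3 ← R3 + R1: [0, 0, 0]
R4 ← R4 + (1/7)·R1: [0, 6/7, -18/7]
R4 ← R4 + (1/2)·R2: [0, 0, 0]
2 pivots among 3 columns.
Only 2 < 3 pivot columns, so the columns are linearly dependent.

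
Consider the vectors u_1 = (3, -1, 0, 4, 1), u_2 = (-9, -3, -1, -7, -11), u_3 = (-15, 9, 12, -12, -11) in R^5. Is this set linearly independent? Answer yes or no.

Form the matrix with these vectors as rows and row reduce.
R2 ← R2 + (3)·R1: [0, -6, -1, 5, -8]
R3 ← R3 + (5)·R1: [0, 4, 12, 8, -6]
R3 ← R3 + (2/3)·R2: [0, 0, 34/3, 34/3, -34/3]
3 nonzero rows, so the 3 vectors span a space of dimension 3.
Since 3 = 3, the vectors are linearly independent.

yes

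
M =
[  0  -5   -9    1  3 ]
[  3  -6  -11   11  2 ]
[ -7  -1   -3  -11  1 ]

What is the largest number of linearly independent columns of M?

Row reduce to echelon form.
Swap R1 ↔ R2
R3 ← R3 + (7/3)·R1: [0, -15, -86/3, 44/3, 17/3]
R3 ← R3 − (3)·R2: [0, 0, -5/3, 35/3, -10/3]
Echelon form has 3 nonzero rows, so rank(M) = 3.
The rank gives the maximum number of linearly independent columns: 3.

3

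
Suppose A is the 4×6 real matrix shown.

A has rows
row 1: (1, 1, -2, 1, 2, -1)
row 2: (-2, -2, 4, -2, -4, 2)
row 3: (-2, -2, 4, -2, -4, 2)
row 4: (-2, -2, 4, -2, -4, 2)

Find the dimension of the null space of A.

Row reduce to echelon form.
R2 ← R2 + (2)·R1: [0, 0, 0, 0, 0, 0]
R3 ← R3 + (2)·R1: [0, 0, 0, 0, 0, 0]
R4 ← R4 + (2)·R1: [0, 0, 0, 0, 0, 0]
1 nonzero row, so rank(A) = 1.
A has 6 columns; by rank–nullity, nullity = 6 − 1 = 5.

5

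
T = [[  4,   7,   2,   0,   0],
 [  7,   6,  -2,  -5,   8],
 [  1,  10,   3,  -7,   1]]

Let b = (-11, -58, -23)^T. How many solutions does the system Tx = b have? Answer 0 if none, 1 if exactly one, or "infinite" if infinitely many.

Row reduce the augmented matrix [T | b].
R2 ← R2 − (7/4)·R1: [0, -25/4, -11/2, -5, 8, -155/4]
R3 ← R3 − (1/4)·R1: [0, 33/4, 5/2, -7, 1, -81/4]
R3 ← R3 + (33/25)·R2: [0, 0, -119/25, -68/5, 289/25, -357/5]
The echelon form has 3 nonzero rows, and every pivot lies in the first 5 columns, so rank(T) = rank([T|b]) = 3.
The system is consistent.
rank = 3 < 5 unknowns, so there are infinitely many solutions.

infinite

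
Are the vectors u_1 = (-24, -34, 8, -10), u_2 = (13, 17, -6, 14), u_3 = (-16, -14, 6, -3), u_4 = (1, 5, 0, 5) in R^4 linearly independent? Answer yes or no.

Form the matrix with these vectors as rows and row reduce.
R2 ← R2 + (13/24)·R1: [0, -17/12, -5/3, 103/12]
R3 ← R3 − (2/3)·R1: [0, 26/3, 2/3, 11/3]
R4 ← R4 + (1/24)·R1: [0, 43/12, 1/3, 55/12]
R3 ← R3 + (104/17)·R2: [0, 0, -162/17, 955/17]
R4 ← R4 + (43/17)·R2: [0, 0, -66/17, 447/17]
R4 ← R4 − (11/27)·R3: [0, 0, 0, 92/27]
4 nonzero rows, so the 4 vectors span a space of dimension 4.
Since 4 = 4, the vectors are linearly independent.

yes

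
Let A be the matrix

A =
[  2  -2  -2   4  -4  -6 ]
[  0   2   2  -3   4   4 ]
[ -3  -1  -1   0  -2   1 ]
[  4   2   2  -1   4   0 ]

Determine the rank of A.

Row reduce to echelon form.
R3 ← R3 + (3/2)·R1: [0, -4, -4, 6, -8, -8]
R4 ← R4 − (2)·R1: [0, 6, 6, -9, 12, 12]
R3 ← R3 + (2)·R2: [0, 0, 0, 0, 0, 0]
R4 ← R4 − (3)·R2: [0, 0, 0, 0, 0, 0]
Echelon form has 2 nonzero rows, so rank(A) = 2.

2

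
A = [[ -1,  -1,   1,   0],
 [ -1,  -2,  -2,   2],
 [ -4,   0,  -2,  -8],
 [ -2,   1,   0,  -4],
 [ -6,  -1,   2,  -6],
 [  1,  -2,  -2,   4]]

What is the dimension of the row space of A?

Row reduce to echelon form.
R2 ← R2 − R1: [0, -1, -3, 2]
R3 ← R3 − (4)·R1: [0, 4, -6, -8]
R4 ← R4 − (2)·R1: [0, 3, -2, -4]
R5 ← R5 − (6)·R1: [0, 5, -4, -6]
R6 ← R6 + R1: [0, -3, -1, 4]
R3 ← R3 + (4)·R2: [0, 0, -18, 0]
R4 ← R4 + (3)·R2: [0, 0, -11, 2]
R5 ← R5 + (5)·R2: [0, 0, -19, 4]
R6 ← R6 − (3)·R2: [0, 0, 8, -2]
R4 ← R4 − (11/18)·R3: [0, 0, 0, 2]
R5 ← R5 − (19/18)·R3: [0, 0, 0, 4]
R6 ← R6 + (4/9)·R3: [0, 0, 0, -2]
R5 ← R5 − (2)·R4: [0, 0, 0, 0]
R6 ← R6 + R4: [0, 0, 0, 0]
Echelon form has 4 nonzero rows, so rank(A) = 4.
The row space has dimension equal to the rank: 4.

4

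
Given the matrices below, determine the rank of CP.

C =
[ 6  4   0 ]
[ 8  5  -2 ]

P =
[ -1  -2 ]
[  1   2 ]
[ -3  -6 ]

1

First compute CP:
[[ -2,  -4],
 [  3,   6]]
Now row reduce the product.
R2 ← R2 + (3/2)·R1: [0, 0]
1 nonzero row, so rank(CP) = 1.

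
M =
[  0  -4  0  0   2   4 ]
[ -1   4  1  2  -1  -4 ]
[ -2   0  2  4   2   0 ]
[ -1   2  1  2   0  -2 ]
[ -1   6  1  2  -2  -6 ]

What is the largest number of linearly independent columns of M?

2

Row reduce to echelon form.
Swap R1 ↔ R2
R3 ← R3 − (2)·R1: [0, -8, 0, 0, 4, 8]
R4 ← R4 − R1: [0, -2, 0, 0, 1, 2]
R5 ← R5 − R1: [0, 2, 0, 0, -1, -2]
R3 ← R3 − (2)·R2: [0, 0, 0, 0, 0, 0]
R4 ← R4 − (1/2)·R2: [0, 0, 0, 0, 0, 0]
R5 ← R5 + (1/2)·R2: [0, 0, 0, 0, 0, 0]
Echelon form has 2 nonzero rows, so rank(M) = 2.
The rank gives the maximum number of linearly independent columns: 2.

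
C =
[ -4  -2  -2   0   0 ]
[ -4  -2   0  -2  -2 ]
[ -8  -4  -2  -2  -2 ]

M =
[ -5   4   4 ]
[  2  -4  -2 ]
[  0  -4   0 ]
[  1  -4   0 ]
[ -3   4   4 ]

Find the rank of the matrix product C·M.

First compute CM:
[[ 16,   0, -12],
 [ 20,  -8, -20],
 [ 36,  -8, -32]]
Now row reduce the product.
R2 ← R2 − (5/4)·R1: [0, -8, -5]
R3 ← R3 − (9/4)·R1: [0, -8, -5]
R3 ← R3 − R2: [0, 0, 0]
2 nonzero rows, so rank(CM) = 2.

2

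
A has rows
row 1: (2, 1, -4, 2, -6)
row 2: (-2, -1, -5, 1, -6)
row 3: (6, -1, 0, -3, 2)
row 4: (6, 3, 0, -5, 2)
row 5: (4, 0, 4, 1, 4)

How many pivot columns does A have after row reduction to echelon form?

Row reduce to echelon form.
R2 ← R2 + R1: [0, 0, -9, 3, -12]
R3 ← R3 − (3)·R1: [0, -4, 12, -9, 20]
R4 ← R4 − (3)·R1: [0, 0, 12, -11, 20]
R5 ← R5 − (2)·R1: [0, -2, 12, -3, 16]
Swap R2 ↔ R3
R5 ← R5 − (1/2)·R2: [0, 0, 6, 3/2, 6]
R4 ← R4 + (4/3)·R3: [0, 0, 0, -7, 4]
R5 ← R5 + (2/3)·R3: [0, 0, 0, 7/2, -2]
R5 ← R5 + (1/2)·R4: [0, 0, 0, 0, 0]
Echelon form has 4 nonzero rows, so rank(A) = 4.
Each nonzero row contributes one pivot column: 4 pivot columns.

4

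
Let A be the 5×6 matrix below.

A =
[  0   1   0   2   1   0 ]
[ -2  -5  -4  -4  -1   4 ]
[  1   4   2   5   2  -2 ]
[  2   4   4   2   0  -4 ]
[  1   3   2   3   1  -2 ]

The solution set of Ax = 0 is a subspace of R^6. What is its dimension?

Row reduce to echelon form.
Swap R1 ↔ R2
R3 ← R3 + (1/2)·R1: [0, 3/2, 0, 3, 3/2, 0]
R4 ← R4 + R1: [0, -1, 0, -2, -1, 0]
R5 ← R5 + (1/2)·R1: [0, 1/2, 0, 1, 1/2, 0]
R3 ← R3 − (3/2)·R2: [0, 0, 0, 0, 0, 0]
R4 ← R4 + R2: [0, 0, 0, 0, 0, 0]
R5 ← R5 − (1/2)·R2: [0, 0, 0, 0, 0, 0]
2 nonzero rows, so rank(A) = 2.
A has 6 columns; by rank–nullity, nullity = 6 − 2 = 4.

4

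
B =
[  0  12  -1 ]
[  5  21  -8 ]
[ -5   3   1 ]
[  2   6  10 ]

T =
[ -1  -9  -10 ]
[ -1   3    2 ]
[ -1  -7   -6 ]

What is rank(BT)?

First compute BT:
[[-11,  43,  30],
 [-18,  74,  40],
 [  1,  47,  50],
 [-18, -70, -68]]
Now row reduce the product.
R2 ← R2 − (18/11)·R1: [0, 40/11, -100/11]
R3 ← R3 + (1/11)·R1: [0, 560/11, 580/11]
R4 ← R4 − (18/11)·R1: [0, -1544/11, -1288/11]
R3 ← R3 − (14)·R2: [0, 0, 180]
R4 ← R4 + (193/5)·R2: [0, 0, -468]
R4 ← R4 + (13/5)·R3: [0, 0, 0]
3 nonzero rows, so rank(BT) = 3.

3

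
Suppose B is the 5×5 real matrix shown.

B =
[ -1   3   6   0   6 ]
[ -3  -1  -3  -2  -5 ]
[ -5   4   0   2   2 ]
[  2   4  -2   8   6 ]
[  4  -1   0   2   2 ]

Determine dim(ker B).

Row reduce to echelon form.
R2 ← R2 − (3)·R1: [0, -10, -21, -2, -23]
R3 ← R3 − (5)·R1: [0, -11, -30, 2, -28]
R4 ← R4 + (2)·R1: [0, 10, 10, 8, 18]
R5 ← R5 + (4)·R1: [0, 11, 24, 2, 26]
R3 ← R3 − (11/10)·R2: [0, 0, -69/10, 21/5, -27/10]
R4 ← R4 + R2: [0, 0, -11, 6, -5]
R5 ← R5 + (11/10)·R2: [0, 0, 9/10, -1/5, 7/10]
R4 ← R4 − (110/69)·R3: [0, 0, 0, -16/23, -16/23]
R5 ← R5 + (3/23)·R3: [0, 0, 0, 8/23, 8/23]
R5 ← R5 + (1/2)·R4: [0, 0, 0, 0, 0]
4 nonzero rows, so rank(B) = 4.
B has 5 columns; by rank–nullity, nullity = 5 − 4 = 1.

1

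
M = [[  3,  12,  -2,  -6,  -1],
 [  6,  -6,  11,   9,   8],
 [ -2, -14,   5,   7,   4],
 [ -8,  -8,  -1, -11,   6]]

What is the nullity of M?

2

Row reduce to echelon form.
R2 ← R2 − (2)·R1: [0, -30, 15, 21, 10]
R3 ← R3 + (2/3)·R1: [0, -6, 11/3, 3, 10/3]
R4 ← R4 + (8/3)·R1: [0, 24, -19/3, -27, 10/3]
R3 ← R3 − (1/5)·R2: [0, 0, 2/3, -6/5, 4/3]
R4 ← R4 + (4/5)·R2: [0, 0, 17/3, -51/5, 34/3]
R4 ← R4 − (17/2)·R3: [0, 0, 0, 0, 0]
3 nonzero rows, so rank(M) = 3.
M has 5 columns; by rank–nullity, nullity = 5 − 3 = 2.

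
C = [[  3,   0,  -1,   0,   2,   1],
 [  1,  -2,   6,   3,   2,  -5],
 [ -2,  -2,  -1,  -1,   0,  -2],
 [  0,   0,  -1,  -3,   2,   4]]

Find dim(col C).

Row reduce to echelon form.
R2 ← R2 − (1/3)·R1: [0, -2, 19/3, 3, 4/3, -16/3]
R3 ← R3 + (2/3)·R1: [0, -2, -5/3, -1, 4/3, -4/3]
R3 ← R3 − R2: [0, 0, -8, -4, 0, 4]
R4 ← R4 − (1/8)·R3: [0, 0, 0, -5/2, 2, 7/2]
Echelon form has 4 nonzero rows, so rank(C) = 4.
The column space has dimension equal to the rank: 4.

4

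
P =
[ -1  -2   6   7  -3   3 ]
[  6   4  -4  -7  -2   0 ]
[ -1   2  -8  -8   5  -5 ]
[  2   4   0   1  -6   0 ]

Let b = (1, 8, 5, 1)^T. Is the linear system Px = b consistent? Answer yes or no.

no

Row reduce the augmented matrix [P | b].
R2 ← R2 + (6)·R1: [0, -8, 32, 35, -20, 18, 14]
R3 ← R3 − R1: [0, 4, -14, -15, 8, -8, 4]
R4 ← R4 + (2)·R1: [0, 0, 12, 15, -12, 6, 3]
R3 ← R3 + (1/2)·R2: [0, 0, 2, 5/2, -2, 1, 11]
R4 ← R4 − (6)·R3: [0, 0, 0, 0, 0, 0, -63]
The echelon form has 4 nonzero rows; the last pivot sits in the augmented column, so rank(P) = 3 but rank([P|b]) = 4.
Since the ranks differ, the system is inconsistent.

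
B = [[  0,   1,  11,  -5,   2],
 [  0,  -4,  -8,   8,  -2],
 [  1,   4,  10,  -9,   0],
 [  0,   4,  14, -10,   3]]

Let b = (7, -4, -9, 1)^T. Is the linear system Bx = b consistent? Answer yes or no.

Row reduce the augmented matrix [B | b].
Swap R1 ↔ R3
R3 ← R3 + (1/4)·R2: [0, 0, 9, -3, 3/2, 6]
R4 ← R4 + R2: [0, 0, 6, -2, 1, -3]
R4 ← R4 − (2/3)·R3: [0, 0, 0, 0, 0, -7]
The echelon form has 4 nonzero rows; the last pivot sits in the augmented column, so rank(B) = 3 but rank([B|b]) = 4.
Since the ranks differ, the system is inconsistent.

no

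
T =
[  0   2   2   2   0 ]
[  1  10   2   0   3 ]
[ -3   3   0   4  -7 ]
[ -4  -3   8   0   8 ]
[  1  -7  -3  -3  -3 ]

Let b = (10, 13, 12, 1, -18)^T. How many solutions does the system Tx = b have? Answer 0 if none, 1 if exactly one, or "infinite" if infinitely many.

1

Row reduce the augmented matrix [T | b].
Swap R1 ↔ R2
R3 ← R3 + (3)·R1: [0, 33, 6, 4, 2, 51]
R4 ← R4 + (4)·R1: [0, 37, 16, 0, 20, 53]
R5 ← R5 − R1: [0, -17, -5, -3, -6, -31]
R3 ← R3 − (33/2)·R2: [0, 0, -27, -29, 2, -114]
R4 ← R4 − (37/2)·R2: [0, 0, -21, -37, 20, -132]
R5 ← R5 + (17/2)·R2: [0, 0, 12, 14, -6, 54]
R4 ← R4 − (7/9)·R3: [0, 0, 0, -130/9, 166/9, -130/3]
R5 ← R5 + (4/9)·R3: [0, 0, 0, 10/9, -46/9, 10/3]
R5 ← R5 + (1/13)·R4: [0, 0, 0, 0, -48/13, 0]
The echelon form has 5 nonzero rows, and every pivot lies in the first 5 columns, so rank(T) = rank([T|b]) = 5.
The system is consistent.
rank = 5 = number of unknowns, so the solution is unique.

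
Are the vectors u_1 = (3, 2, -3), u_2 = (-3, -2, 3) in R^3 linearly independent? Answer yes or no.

no

Form the matrix with these vectors as rows and row reduce.
R2 ← R2 + R1: [0, 0, 0]
1 nonzero row, so the 2 vectors span a space of dimension 1.
Since 1 < 2, the vectors are linearly dependent.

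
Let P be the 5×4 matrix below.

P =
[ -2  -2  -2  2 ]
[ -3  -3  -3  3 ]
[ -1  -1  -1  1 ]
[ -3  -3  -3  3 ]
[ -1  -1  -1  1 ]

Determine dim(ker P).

3

Row reduce to echelon form.
R2 ← R2 − (3/2)·R1: [0, 0, 0, 0]
R3 ← R3 − (1/2)·R1: [0, 0, 0, 0]
R4 ← R4 − (3/2)·R1: [0, 0, 0, 0]
R5 ← R5 − (1/2)·R1: [0, 0, 0, 0]
1 nonzero row, so rank(P) = 1.
P has 4 columns; by rank–nullity, nullity = 4 − 1 = 3.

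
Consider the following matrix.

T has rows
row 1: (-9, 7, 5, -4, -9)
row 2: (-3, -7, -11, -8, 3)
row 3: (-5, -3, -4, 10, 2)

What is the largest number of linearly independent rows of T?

Row reduce to echelon form.
R2 ← R2 − (1/3)·R1: [0, -28/3, -38/3, -20/3, 6]
R3 ← R3 − (5/9)·R1: [0, -62/9, -61/9, 110/9, 7]
R3 ← R3 − (31/42)·R2: [0, 0, 18/7, 120/7, 18/7]
Echelon form has 3 nonzero rows, so rank(T) = 3.
The rank gives the maximum number of linearly independent rows: 3.

3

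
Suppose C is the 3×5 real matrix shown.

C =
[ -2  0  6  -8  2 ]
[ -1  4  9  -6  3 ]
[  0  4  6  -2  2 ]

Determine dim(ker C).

3

Row reduce to echelon form.
R2 ← R2 − (1/2)·R1: [0, 4, 6, -2, 2]
R3 ← R3 − R2: [0, 0, 0, 0, 0]
2 nonzero rows, so rank(C) = 2.
C has 5 columns; by rank–nullity, nullity = 5 − 2 = 3.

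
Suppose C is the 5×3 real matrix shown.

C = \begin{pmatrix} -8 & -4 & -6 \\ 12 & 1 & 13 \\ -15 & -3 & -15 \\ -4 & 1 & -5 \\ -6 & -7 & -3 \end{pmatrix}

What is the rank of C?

Row reduce to echelon form.
R2 ← R2 + (3/2)·R1: [0, -5, 4]
R3 ← R3 − (15/8)·R1: [0, 9/2, -15/4]
R4 ← R4 − (1/2)·R1: [0, 3, -2]
R5 ← R5 − (3/4)·R1: [0, -4, 3/2]
R3 ← R3 + (9/10)·R2: [0, 0, -3/20]
R4 ← R4 + (3/5)·R2: [0, 0, 2/5]
R5 ← R5 − (4/5)·R2: [0, 0, -17/10]
R4 ← R4 + (8/3)·R3: [0, 0, 0]
R5 ← R5 − (34/3)·R3: [0, 0, 0]
Echelon form has 3 nonzero rows, so rank(C) = 3.

3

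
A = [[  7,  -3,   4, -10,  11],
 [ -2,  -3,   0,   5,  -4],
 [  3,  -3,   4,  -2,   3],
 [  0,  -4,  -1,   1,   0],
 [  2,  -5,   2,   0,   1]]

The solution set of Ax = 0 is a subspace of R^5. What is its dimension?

1

Row reduce to echelon form.
R2 ← R2 + (2/7)·R1: [0, -27/7, 8/7, 15/7, -6/7]
R3 ← R3 − (3/7)·R1: [0, -12/7, 16/7, 16/7, -12/7]
R5 ← R5 − (2/7)·R1: [0, -29/7, 6/7, 20/7, -15/7]
R3 ← R3 − (4/9)·R2: [0, 0, 16/9, 4/3, -4/3]
R4 ← R4 − (28/27)·R2: [0, 0, -59/27, -11/9, 8/9]
R5 ← R5 − (29/27)·R2: [0, 0, -10/27, 5/9, -11/9]
R4 ← R4 + (59/48)·R3: [0, 0, 0, 5/12, -3/4]
R5 ← R5 + (5/24)·R3: [0, 0, 0, 5/6, -3/2]
R5 ← R5 − (2)·R4: [0, 0, 0, 0, 0]
4 nonzero rows, so rank(A) = 4.
A has 5 columns; by rank–nullity, nullity = 5 − 4 = 1.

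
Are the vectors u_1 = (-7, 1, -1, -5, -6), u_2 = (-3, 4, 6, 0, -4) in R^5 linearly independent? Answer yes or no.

yes

Form the matrix with these vectors as rows and row reduce.
R2 ← R2 − (3/7)·R1: [0, 25/7, 45/7, 15/7, -10/7]
2 nonzero rows, so the 2 vectors span a space of dimension 2.
Since 2 = 2, the vectors are linearly independent.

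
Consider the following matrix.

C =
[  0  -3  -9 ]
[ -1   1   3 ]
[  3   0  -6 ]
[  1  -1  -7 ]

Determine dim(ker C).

0

Row reduce to echelon form.
Swap R1 ↔ R2
R3 ← R3 + (3)·R1: [0, 3, 3]
R4 ← R4 + R1: [0, 0, -4]
R3 ← R3 + R2: [0, 0, -6]
R4 ← R4 − (2/3)·R3: [0, 0, 0]
3 nonzero rows, so rank(C) = 3.
C has 3 columns; by rank–nullity, nullity = 3 − 3 = 0.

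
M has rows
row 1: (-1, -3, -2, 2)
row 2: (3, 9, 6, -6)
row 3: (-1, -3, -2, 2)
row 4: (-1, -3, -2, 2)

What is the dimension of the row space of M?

Row reduce to echelon form.
R2 ← R2 + (3)·R1: [0, 0, 0, 0]
R3 ← R3 − R1: [0, 0, 0, 0]
R4 ← R4 − R1: [0, 0, 0, 0]
Echelon form has 1 nonzero row, so rank(M) = 1.
The row space has dimension equal to the rank: 1.

1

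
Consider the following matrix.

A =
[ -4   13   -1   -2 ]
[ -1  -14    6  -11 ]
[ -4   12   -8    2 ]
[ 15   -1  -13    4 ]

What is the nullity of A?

0

Row reduce to echelon form.
R2 ← R2 − (1/4)·R1: [0, -69/4, 25/4, -21/2]
R3 ← R3 − R1: [0, -1, -7, 4]
R4 ← R4 + (15/4)·R1: [0, 191/4, -67/4, -7/2]
R3 ← R3 − (4/69)·R2: [0, 0, -508/69, 106/23]
R4 ← R4 + (191/69)·R2: [0, 0, 38/69, -749/23]
R4 ← R4 + (19/254)·R3: [0, 0, 0, -4092/127]
4 nonzero rows, so rank(A) = 4.
A has 4 columns; by rank–nullity, nullity = 4 − 4 = 0.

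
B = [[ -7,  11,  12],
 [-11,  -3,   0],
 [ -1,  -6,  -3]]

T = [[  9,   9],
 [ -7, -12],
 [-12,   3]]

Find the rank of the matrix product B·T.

2

First compute BT:
[[-284, -159],
 [-78, -63],
 [ 69,  54]]
Now row reduce the product.
R2 ← R2 − (39/142)·R1: [0, -2745/142]
R3 ← R3 + (69/284)·R1: [0, 4365/284]
R3 ← R3 + (97/122)·R2: [0, 0]
2 nonzero rows, so rank(BT) = 2.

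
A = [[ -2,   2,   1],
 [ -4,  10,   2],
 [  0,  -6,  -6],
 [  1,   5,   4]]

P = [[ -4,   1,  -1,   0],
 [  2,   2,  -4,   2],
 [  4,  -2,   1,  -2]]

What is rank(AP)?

3

First compute AP:
[[ 16,   0,  -5,   2],
 [ 44,  12, -34,  16],
 [-36,   0,  18,   0],
 [ 22,   3, -17,   2]]
Now row reduce the product.
R2 ← R2 − (11/4)·R1: [0, 12, -81/4, 21/2]
R3 ← R3 + (9/4)·R1: [0, 0, 27/4, 9/2]
R4 ← R4 − (11/8)·R1: [0, 3, -81/8, -3/4]
R4 ← R4 − (1/4)·R2: [0, 0, -81/16, -27/8]
R4 ← R4 + (3/4)·R3: [0, 0, 0, 0]
3 nonzero rows, so rank(AP) = 3.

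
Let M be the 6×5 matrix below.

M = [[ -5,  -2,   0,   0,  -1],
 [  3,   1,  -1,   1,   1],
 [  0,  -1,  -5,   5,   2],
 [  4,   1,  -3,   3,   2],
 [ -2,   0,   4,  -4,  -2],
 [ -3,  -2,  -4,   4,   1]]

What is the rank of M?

Row reduce to echelon form.
R2 ← R2 + (3/5)·R1: [0, -1/5, -1, 1, 2/5]
R4 ← R4 + (4/5)·R1: [0, -3/5, -3, 3, 6/5]
R5 ← R5 − (2/5)·R1: [0, 4/5, 4, -4, -8/5]
R6 ← R6 − (3/5)·R1: [0, -4/5, -4, 4, 8/5]
R3 ← R3 − (5)·R2: [0, 0, 0, 0, 0]
R4 ← R4 − (3)·R2: [0, 0, 0, 0, 0]
R5 ← R5 + (4)·R2: [0, 0, 0, 0, 0]
R6 ← R6 − (4)·R2: [0, 0, 0, 0, 0]
Echelon form has 2 nonzero rows, so rank(M) = 2.

2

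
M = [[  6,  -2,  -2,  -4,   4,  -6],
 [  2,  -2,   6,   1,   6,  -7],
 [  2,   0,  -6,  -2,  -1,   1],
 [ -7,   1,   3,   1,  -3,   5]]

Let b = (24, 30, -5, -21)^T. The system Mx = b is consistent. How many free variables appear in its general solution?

2

Row reduce the augmented matrix [M | b].
R2 ← R2 − (1/3)·R1: [0, -4/3, 20/3, 7/3, 14/3, -5, 22]
R3 ← R3 − (1/3)·R1: [0, 2/3, -16/3, -2/3, -7/3, 3, -13]
R4 ← R4 + (7/6)·R1: [0, -4/3, 2/3, -11/3, 5/3, -2, 7]
R3 ← R3 + (1/2)·R2: [0, 0, -2, 1/2, 0, 1/2, -2]
R4 ← R4 − R2: [0, 0, -6, -6, -3, 3, -15]
R4 ← R4 − (3)·R3: [0, 0, 0, -15/2, -3, 3/2, -9]
The echelon form has 4 nonzero rows, and every pivot lies in the first 6 columns, so rank(M) = rank([M|b]) = 4.
The system is consistent.
Free variables = (unknowns) − (rank) = 6 − 4 = 2.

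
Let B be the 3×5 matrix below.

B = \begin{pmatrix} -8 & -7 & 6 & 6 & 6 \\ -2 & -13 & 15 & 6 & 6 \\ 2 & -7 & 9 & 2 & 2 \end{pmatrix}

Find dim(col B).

Row reduce to echelon form.
R2 ← R2 − (1/4)·R1: [0, -45/4, 27/2, 9/2, 9/2]
R3 ← R3 + (1/4)·R1: [0, -35/4, 21/2, 7/2, 7/2]
R3 ← R3 − (7/9)·R2: [0, 0, 0, 0, 0]
Echelon form has 2 nonzero rows, so rank(B) = 2.
The column space has dimension equal to the rank: 2.

2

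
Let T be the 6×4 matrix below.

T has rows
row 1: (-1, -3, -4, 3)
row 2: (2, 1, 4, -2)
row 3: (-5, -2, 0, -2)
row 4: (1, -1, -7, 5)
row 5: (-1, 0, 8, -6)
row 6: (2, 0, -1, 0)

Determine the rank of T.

4

Row reduce to echelon form.
R2 ← R2 + (2)·R1: [0, -5, -4, 4]
R3 ← R3 − (5)·R1: [0, 13, 20, -17]
R4 ← R4 + R1: [0, -4, -11, 8]
R5 ← R5 − R1: [0, 3, 12, -9]
R6 ← R6 + (2)·R1: [0, -6, -9, 6]
R3 ← R3 + (13/5)·R2: [0, 0, 48/5, -33/5]
R4 ← R4 − (4/5)·R2: [0, 0, -39/5, 24/5]
R5 ← R5 + (3/5)·R2: [0, 0, 48/5, -33/5]
R6 ← R6 − (6/5)·R2: [0, 0, -21/5, 6/5]
R4 ← R4 + (13/16)·R3: [0, 0, 0, -9/16]
R5 ← R5 − R3: [0, 0, 0, 0]
R6 ← R6 + (7/16)·R3: [0, 0, 0, -27/16]
R6 ← R6 − (3)·R4: [0, 0, 0, 0]
Echelon form has 4 nonzero rows, so rank(T) = 4.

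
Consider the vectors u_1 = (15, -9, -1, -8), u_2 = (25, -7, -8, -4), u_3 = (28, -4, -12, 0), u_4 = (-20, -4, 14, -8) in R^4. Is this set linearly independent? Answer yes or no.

no

Form the matrix with these vectors as rows and row reduce.
R2 ← R2 − (5/3)·R1: [0, 8, -19/3, 28/3]
R3 ← R3 − (28/15)·R1: [0, 64/5, -152/15, 224/15]
R4 ← R4 + (4/3)·R1: [0, -16, 38/3, -56/3]
R3 ← R3 − (8/5)·R2: [0, 0, 0, 0]
R4 ← R4 + (2)·R2: [0, 0, 0, 0]
2 nonzero rows, so the 4 vectors span a space of dimension 2.
Since 2 < 4, the vectors are linearly dependent.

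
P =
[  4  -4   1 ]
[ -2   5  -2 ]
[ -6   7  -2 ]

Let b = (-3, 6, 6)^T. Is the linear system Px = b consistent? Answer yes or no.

Row reduce the augmented matrix [P | b].
R2 ← R2 + (1/2)·R1: [0, 3, -3/2, 9/2]
R3 ← R3 + (3/2)·R1: [0, 1, -1/2, 3/2]
R3 ← R3 − (1/3)·R2: [0, 0, 0, 0]
The echelon form has 2 nonzero rows, and every pivot lies in the first 3 columns, so rank(P) = rank([P|b]) = 2.
The system is consistent.

yes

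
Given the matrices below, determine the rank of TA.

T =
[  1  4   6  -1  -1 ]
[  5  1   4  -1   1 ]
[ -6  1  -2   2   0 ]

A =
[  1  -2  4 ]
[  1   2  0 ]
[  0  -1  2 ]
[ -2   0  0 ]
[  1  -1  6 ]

First compute TA:
[[  6,   1,  10],
 [  9, -13,  34],
 [ -9,  16, -28]]
Now row reduce the product.
R2 ← R2 − (3/2)·R1: [0, -29/2, 19]
R3 ← R3 + (3/2)·R1: [0, 35/2, -13]
R3 ← R3 + (35/29)·R2: [0, 0, 288/29]
3 nonzero rows, so rank(TA) = 3.

3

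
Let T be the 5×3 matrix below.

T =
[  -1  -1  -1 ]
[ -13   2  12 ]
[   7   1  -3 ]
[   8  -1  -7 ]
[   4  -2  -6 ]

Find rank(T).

2

Row reduce to echelon form.
R2 ← R2 − (13)·R1: [0, 15, 25]
R3 ← R3 + (7)·R1: [0, -6, -10]
R4 ← R4 + (8)·R1: [0, -9, -15]
R5 ← R5 + (4)·R1: [0, -6, -10]
R3 ← R3 + (2/5)·R2: [0, 0, 0]
R4 ← R4 + (3/5)·R2: [0, 0, 0]
R5 ← R5 + (2/5)·R2: [0, 0, 0]
Echelon form has 2 nonzero rows, so rank(T) = 2.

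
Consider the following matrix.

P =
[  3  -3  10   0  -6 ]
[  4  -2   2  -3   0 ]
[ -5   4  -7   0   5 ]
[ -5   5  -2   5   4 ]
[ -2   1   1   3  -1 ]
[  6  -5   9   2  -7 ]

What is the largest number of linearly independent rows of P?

4

Row reduce to echelon form.
R2 ← R2 − (4/3)·R1: [0, 2, -34/3, -3, 8]
R3 ← R3 + (5/3)·R1: [0, -1, 29/3, 0, -5]
R4 ← R4 + (5/3)·R1: [0, 0, 44/3, 5, -6]
R5 ← R5 + (2/3)·R1: [0, -1, 23/3, 3, -5]
R6 ← R6 − (2)·R1: [0, 1, -11, 2, 5]
R3 ← R3 + (1/2)·R2: [0, 0, 4, -3/2, -1]
R5 ← R5 + (1/2)·R2: [0, 0, 2, 3/2, -1]
R6 ← R6 − (1/2)·R2: [0, 0, -16/3, 7/2, 1]
R4 ← R4 − (11/3)·R3: [0, 0, 0, 21/2, -7/3]
R5 ← R5 − (1/2)·R3: [0, 0, 0, 9/4, -1/2]
R6 ← R6 + (4/3)·R3: [0, 0, 0, 3/2, -1/3]
R5 ← R5 − (3/14)·R4: [0, 0, 0, 0, 0]
R6 ← R6 − (1/7)·R4: [0, 0, 0, 0, 0]
Echelon form has 4 nonzero rows, so rank(P) = 4.
The rank gives the maximum number of linearly independent rows: 4.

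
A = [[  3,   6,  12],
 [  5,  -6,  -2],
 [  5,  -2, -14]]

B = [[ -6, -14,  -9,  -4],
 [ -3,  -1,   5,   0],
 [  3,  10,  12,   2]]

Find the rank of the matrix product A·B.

3

First compute AB:
[[  0,  72, 147,  12],
 [-18, -84, -99, -24],
 [-66, -208, -223, -48]]
Now row reduce the product.
Swap R1 ↔ R2
R3 ← R3 − (11/3)·R1: [0, 100, 140, 40]
R3 ← R3 − (25/18)·R2: [0, 0, -385/6, 70/3]
3 nonzero rows, so rank(AB) = 3.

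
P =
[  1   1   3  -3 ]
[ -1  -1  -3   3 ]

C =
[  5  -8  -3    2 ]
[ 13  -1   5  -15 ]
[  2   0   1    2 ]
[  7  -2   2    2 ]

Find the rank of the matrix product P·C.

First compute PC:
[[  3,  -3,  -1, -13],
 [ -3,   3,   1,  13]]
Now row reduce the product.
R2 ← R2 + R1: [0, 0, 0, 0]
1 nonzero row, so rank(PC) = 1.

1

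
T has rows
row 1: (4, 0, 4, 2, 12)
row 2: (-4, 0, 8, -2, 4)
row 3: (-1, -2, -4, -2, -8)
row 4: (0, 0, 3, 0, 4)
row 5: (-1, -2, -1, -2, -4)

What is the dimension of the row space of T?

Row reduce to echelon form.
R2 ← R2 + R1: [0, 0, 12, 0, 16]
R3 ← R3 + (1/4)·R1: [0, -2, -3, -3/2, -5]
R5 ← R5 + (1/4)·R1: [0, -2, 0, -3/2, -1]
Swap R2 ↔ R3
R5 ← R5 − R2: [0, 0, 3, 0, 4]
R4 ← R4 − (1/4)·R3: [0, 0, 0, 0, 0]
R5 ← R5 − (1/4)·R3: [0, 0, 0, 0, 0]
Echelon form has 3 nonzero rows, so rank(T) = 3.
The row space has dimension equal to the rank: 3.

3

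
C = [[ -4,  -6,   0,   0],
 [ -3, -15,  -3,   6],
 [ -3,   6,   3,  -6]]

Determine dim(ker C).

2

Row reduce to echelon form.
R2 ← R2 − (3/4)·R1: [0, -21/2, -3, 6]
R3 ← R3 − (3/4)·R1: [0, 21/2, 3, -6]
R3 ← R3 + R2: [0, 0, 0, 0]
2 nonzero rows, so rank(C) = 2.
C has 4 columns; by rank–nullity, nullity = 4 − 2 = 2.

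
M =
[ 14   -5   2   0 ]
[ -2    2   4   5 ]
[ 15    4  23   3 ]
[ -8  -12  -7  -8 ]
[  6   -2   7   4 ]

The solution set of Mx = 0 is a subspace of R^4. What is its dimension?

Row reduce to echelon form.
R2 ← R2 + (1/7)·R1: [0, 9/7, 30/7, 5]
R3 ← R3 − (15/14)·R1: [0, 131/14, 146/7, 3]
R4 ← R4 + (4/7)·R1: [0, -104/7, -41/7, -8]
R5 ← R5 − (3/7)·R1: [0, 1/7, 43/7, 4]
R3 ← R3 − (131/18)·R2: [0, 0, -31/3, -601/18]
R4 ← R4 + (104/9)·R2: [0, 0, 131/3, 448/9]
R5 ← R5 − (1/9)·R2: [0, 0, 17/3, 31/9]
R4 ← R4 + (131/31)·R3: [0, 0, 0, -16985/186]
R5 ← R5 + (17/31)·R3: [0, 0, 0, -2765/186]
R5 ← R5 − (7/43)·R4: [0, 0, 0, 0]
4 nonzero rows, so rank(M) = 4.
M has 4 columns; by rank–nullity, nullity = 4 − 4 = 0.

0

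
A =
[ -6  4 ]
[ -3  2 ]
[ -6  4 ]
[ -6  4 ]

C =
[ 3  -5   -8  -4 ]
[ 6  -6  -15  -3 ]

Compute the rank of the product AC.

First compute AC:
[[  6,   6, -12,  12],
 [  3,   3,  -6,   6],
 [  6,   6, -12,  12],
 [  6,   6, -12,  12]]
Now row reduce the product.
R2 ← R2 − (1/2)·R1: [0, 0, 0, 0]
R3 ← R3 − R1: [0, 0, 0, 0]
R4 ← R4 − R1: [0, 0, 0, 0]
1 nonzero row, so rank(AC) = 1.

1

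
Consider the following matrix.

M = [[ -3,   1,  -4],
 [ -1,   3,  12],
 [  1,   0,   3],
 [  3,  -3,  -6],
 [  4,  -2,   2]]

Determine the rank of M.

2

Row reduce to echelon form.
R2 ← R2 − (1/3)·R1: [0, 8/3, 40/3]
R3 ← R3 + (1/3)·R1: [0, 1/3, 5/3]
R4 ← R4 + R1: [0, -2, -10]
R5 ← R5 + (4/3)·R1: [0, -2/3, -10/3]
R3 ← R3 − (1/8)·R2: [0, 0, 0]
R4 ← R4 + (3/4)·R2: [0, 0, 0]
R5 ← R5 + (1/4)·R2: [0, 0, 0]
Echelon form has 2 nonzero rows, so rank(M) = 2.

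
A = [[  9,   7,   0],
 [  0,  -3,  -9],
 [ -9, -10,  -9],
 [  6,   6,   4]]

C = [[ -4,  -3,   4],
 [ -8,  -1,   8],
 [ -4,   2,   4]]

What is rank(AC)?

2

First compute AC:
[[-92, -34,  92],
 [ 60, -15, -60],
 [152,  19, -152],
 [-88, -16,  88]]
Now row reduce the product.
R2 ← R2 + (15/23)·R1: [0, -855/23, 0]
R3 ← R3 + (38/23)·R1: [0, -855/23, 0]
R4 ← R4 − (22/23)·R1: [0, 380/23, 0]
R3 ← R3 − R2: [0, 0, 0]
R4 ← R4 + (4/9)·R2: [0, 0, 0]
2 nonzero rows, so rank(AC) = 2.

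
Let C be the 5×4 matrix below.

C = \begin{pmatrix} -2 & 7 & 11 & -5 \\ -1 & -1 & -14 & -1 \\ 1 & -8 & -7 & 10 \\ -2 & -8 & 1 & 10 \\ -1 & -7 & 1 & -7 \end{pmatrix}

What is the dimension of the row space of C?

4

Row reduce to echelon form.
R2 ← R2 − (1/2)·R1: [0, -9/2, -39/2, 3/2]
R3 ← R3 + (1/2)·R1: [0, -9/2, -3/2, 15/2]
R4 ← R4 − R1: [0, -15, -10, 15]
R5 ← R5 − (1/2)·R1: [0, -21/2, -9/2, -9/2]
R3 ← R3 − R2: [0, 0, 18, 6]
R4 ← R4 − (10/3)·R2: [0, 0, 55, 10]
R5 ← R5 − (7/3)·R2: [0, 0, 41, -8]
R4 ← R4 − (55/18)·R3: [0, 0, 0, -25/3]
R5 ← R5 − (41/18)·R3: [0, 0, 0, -65/3]
R5 ← R5 − (13/5)·R4: [0, 0, 0, 0]
Echelon form has 4 nonzero rows, so rank(C) = 4.
The row space has dimension equal to the rank: 4.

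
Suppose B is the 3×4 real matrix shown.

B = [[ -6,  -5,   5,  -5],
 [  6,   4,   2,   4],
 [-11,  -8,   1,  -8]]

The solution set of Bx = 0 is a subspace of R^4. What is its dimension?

Row reduce to echelon form.
R2 ← R2 + R1: [0, -1, 7, -1]
R3 ← R3 − (11/6)·R1: [0, 7/6, -49/6, 7/6]
R3 ← R3 + (7/6)·R2: [0, 0, 0, 0]
2 nonzero rows, so rank(B) = 2.
B has 4 columns; by rank–nullity, nullity = 4 − 2 = 2.

2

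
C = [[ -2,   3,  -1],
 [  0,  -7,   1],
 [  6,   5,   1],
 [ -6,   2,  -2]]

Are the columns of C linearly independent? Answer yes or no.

no

Row reduce C to echelon form.
R3 ← R3 + (3)·R1: [0, 14, -2]
R4 ← R4 − (3)·R1: [0, -7, 1]
R3 ← R3 + (2)·R2: [0, 0, 0]
R4 ← R4 − R2: [0, 0, 0]
2 pivots among 3 columns.
Only 2 < 3 pivot columns, so the columns are linearly dependent.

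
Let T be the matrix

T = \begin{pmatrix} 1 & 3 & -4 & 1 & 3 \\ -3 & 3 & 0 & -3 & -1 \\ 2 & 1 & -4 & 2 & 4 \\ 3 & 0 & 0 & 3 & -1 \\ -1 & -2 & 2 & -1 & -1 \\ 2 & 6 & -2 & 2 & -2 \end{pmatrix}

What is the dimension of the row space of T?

Row reduce to echelon form.
R2 ← R2 + (3)·R1: [0, 12, -12, 0, 8]
R3 ← R3 − (2)·R1: [0, -5, 4, 0, -2]
R4 ← R4 − (3)·R1: [0, -9, 12, 0, -10]
R5 ← R5 + R1: [0, 1, -2, 0, 2]
R6 ← R6 − (2)·R1: [0, 0, 6, 0, -8]
R3 ← R3 + (5/12)·R2: [0, 0, -1, 0, 4/3]
R4 ← R4 + (3/4)·R2: [0, 0, 3, 0, -4]
R5 ← R5 − (1/12)·R2: [0, 0, -1, 0, 4/3]
R4 ← R4 + (3)·R3: [0, 0, 0, 0, 0]
R5 ← R5 − R3: [0, 0, 0, 0, 0]
R6 ← R6 + (6)·R3: [0, 0, 0, 0, 0]
Echelon form has 3 nonzero rows, so rank(T) = 3.
The row space has dimension equal to the rank: 3.

3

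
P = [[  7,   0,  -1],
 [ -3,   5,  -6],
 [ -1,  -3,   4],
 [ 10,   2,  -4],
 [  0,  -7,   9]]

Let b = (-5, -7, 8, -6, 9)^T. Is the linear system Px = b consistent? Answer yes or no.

Row reduce the augmented matrix [P | b].
R2 ← R2 + (3/7)·R1: [0, 5, -45/7, -64/7]
R3 ← R3 + (1/7)·R1: [0, -3, 27/7, 51/7]
R4 ← R4 − (10/7)·R1: [0, 2, -18/7, 8/7]
R3 ← R3 + (3/5)·R2: [0, 0, 0, 9/5]
R4 ← R4 − (2/5)·R2: [0, 0, 0, 24/5]
R5 ← R5 + (7/5)·R2: [0, 0, 0, -19/5]
R4 ← R4 − (8/3)·R3: [0, 0, 0, 0]
R5 ← R5 + (19/9)·R3: [0, 0, 0, 0]
The echelon form has 3 nonzero rows; the last pivot sits in the augmented column, so rank(P) = 2 but rank([P|b]) = 3.
Since the ranks differ, the system is inconsistent.

no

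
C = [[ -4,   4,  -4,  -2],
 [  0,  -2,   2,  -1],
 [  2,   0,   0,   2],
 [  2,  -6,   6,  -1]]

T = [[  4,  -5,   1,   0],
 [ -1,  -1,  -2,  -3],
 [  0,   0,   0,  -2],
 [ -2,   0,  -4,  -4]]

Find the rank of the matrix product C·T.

2

First compute CT:
[[-16,  16,  -4,   4],
 [  4,   2,   8,   6],
 [  4, -10,  -6,  -8],
 [ 16,  -4,  18,  10]]
Now row reduce the product.
R2 ← R2 + (1/4)·R1: [0, 6, 7, 7]
R3 ← R3 + (1/4)·R1: [0, -6, -7, -7]
R4 ← R4 + R1: [0, 12, 14, 14]
R3 ← R3 + R2: [0, 0, 0, 0]
R4 ← R4 − (2)·R2: [0, 0, 0, 0]
2 nonzero rows, so rank(CT) = 2.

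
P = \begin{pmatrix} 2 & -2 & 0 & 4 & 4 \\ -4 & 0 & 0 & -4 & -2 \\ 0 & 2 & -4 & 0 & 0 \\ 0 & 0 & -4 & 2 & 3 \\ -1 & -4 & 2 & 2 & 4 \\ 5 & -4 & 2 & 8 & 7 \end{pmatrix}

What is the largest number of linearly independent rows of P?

Row reduce to echelon form.
R2 ← R2 + (2)·R1: [0, -4, 0, 4, 6]
R5 ← R5 + (1/2)·R1: [0, -5, 2, 4, 6]
R6 ← R6 − (5/2)·R1: [0, 1, 2, -2, -3]
R3 ← R3 + (1/2)·R2: [0, 0, -4, 2, 3]
R5 ← R5 − (5/4)·R2: [0, 0, 2, -1, -3/2]
R6 ← R6 + (1/4)·R2: [0, 0, 2, -1, -3/2]
R4 ← R4 − R3: [0, 0, 0, 0, 0]
R5 ← R5 + (1/2)·R3: [0, 0, 0, 0, 0]
R6 ← R6 + (1/2)·R3: [0, 0, 0, 0, 0]
Echelon form has 3 nonzero rows, so rank(P) = 3.
The rank gives the maximum number of linearly independent rows: 3.

3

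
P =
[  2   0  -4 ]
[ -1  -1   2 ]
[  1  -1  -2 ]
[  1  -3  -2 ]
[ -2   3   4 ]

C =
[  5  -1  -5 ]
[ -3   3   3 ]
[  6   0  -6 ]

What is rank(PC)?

2

First compute PC:
[[-14,  -2,  14],
 [ 10,  -2, -10],
 [ -4,  -4,   4],
 [  2, -10,  -2],
 [  5,  11,  -5]]
Now row reduce the product.
R2 ← R2 + (5/7)·R1: [0, -24/7, 0]
R3 ← R3 − (2/7)·R1: [0, -24/7, 0]
R4 ← R4 + (1/7)·R1: [0, -72/7, 0]
R5 ← R5 + (5/14)·R1: [0, 72/7, 0]
R3 ← R3 − R2: [0, 0, 0]
R4 ← R4 − (3)·R2: [0, 0, 0]
R5 ← R5 + (3)·R2: [0, 0, 0]
2 nonzero rows, so rank(PC) = 2.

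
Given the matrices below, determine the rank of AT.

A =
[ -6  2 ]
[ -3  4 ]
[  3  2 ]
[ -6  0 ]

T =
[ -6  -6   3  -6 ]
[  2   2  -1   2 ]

First compute AT:
[[ 40,  40, -20,  40],
 [ 26,  26, -13,  26],
 [-14, -14,   7, -14],
 [ 36,  36, -18,  36]]
Now row reduce the product.
R2 ← R2 − (13/20)·R1: [0, 0, 0, 0]
R3 ← R3 + (7/20)·R1: [0, 0, 0, 0]
R4 ← R4 − (9/10)·R1: [0, 0, 0, 0]
1 nonzero row, so rank(AT) = 1.

1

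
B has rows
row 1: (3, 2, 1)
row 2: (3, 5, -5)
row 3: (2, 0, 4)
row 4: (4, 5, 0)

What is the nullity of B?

0

Row reduce to echelon form.
R2 ← R2 − R1: [0, 3, -6]
R3 ← R3 − (2/3)·R1: [0, -4/3, 10/3]
R4 ← R4 − (4/3)·R1: [0, 7/3, -4/3]
R3 ← R3 + (4/9)·R2: [0, 0, 2/3]
R4 ← R4 − (7/9)·R2: [0, 0, 10/3]
R4 ← R4 − (5)·R3: [0, 0, 0]
3 nonzero rows, so rank(B) = 3.
B has 3 columns; by rank–nullity, nullity = 3 − 3 = 0.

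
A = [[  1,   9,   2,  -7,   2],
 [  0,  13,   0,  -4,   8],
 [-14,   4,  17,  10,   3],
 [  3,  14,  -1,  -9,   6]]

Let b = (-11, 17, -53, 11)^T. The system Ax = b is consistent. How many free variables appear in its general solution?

1

Row reduce the augmented matrix [A | b].
R3 ← R3 + (14)·R1: [0, 130, 45, -88, 31, -207]
R4 ← R4 − (3)·R1: [0, -13, -7, 12, 0, 44]
R3 ← R3 − (10)·R2: [0, 0, 45, -48, -49, -377]
R4 ← R4 + R2: [0, 0, -7, 8, 8, 61]
R4 ← R4 + (7/45)·R3: [0, 0, 0, 8/15, 17/45, 106/45]
The echelon form has 4 nonzero rows, and every pivot lies in the first 5 columns, so rank(A) = rank([A|b]) = 4.
The system is consistent.
Free variables = (unknowns) − (rank) = 5 − 4 = 1.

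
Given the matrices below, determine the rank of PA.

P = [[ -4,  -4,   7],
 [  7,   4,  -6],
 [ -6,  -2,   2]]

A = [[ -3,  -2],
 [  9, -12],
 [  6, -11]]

2

First compute PA:
[[ 18, -21],
 [-21,   4],
 [ 12,  14]]
Now row reduce the product.
R2 ← R2 + (7/6)·R1: [0, -41/2]
R3 ← R3 − (2/3)·R1: [0, 28]
R3 ← R3 + (56/41)·R2: [0, 0]
2 nonzero rows, so rank(PA) = 2.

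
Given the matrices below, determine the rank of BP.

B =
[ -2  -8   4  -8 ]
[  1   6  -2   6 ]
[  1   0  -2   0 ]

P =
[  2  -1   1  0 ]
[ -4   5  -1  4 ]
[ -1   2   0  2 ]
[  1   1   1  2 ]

2

First compute BP:
[[ 16, -38,  -2, -40],
 [-14,  31,   1,  32],
 [  4,  -5,   1,  -4]]
Now row reduce the product.
R2 ← R2 + (7/8)·R1: [0, -9/4, -3/4, -3]
R3 ← R3 − (1/4)·R1: [0, 9/2, 3/2, 6]
R3 ← R3 + (2)·R2: [0, 0, 0, 0]
2 nonzero rows, so rank(BP) = 2.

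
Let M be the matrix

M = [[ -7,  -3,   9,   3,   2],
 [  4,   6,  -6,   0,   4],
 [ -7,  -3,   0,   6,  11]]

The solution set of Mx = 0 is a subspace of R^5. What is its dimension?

Row reduce to echelon form.
R2 ← R2 + (4/7)·R1: [0, 30/7, -6/7, 12/7, 36/7]
R3 ← R3 − R1: [0, 0, -9, 3, 9]
3 nonzero rows, so rank(M) = 3.
M has 5 columns; by rank–nullity, nullity = 5 − 3 = 2.

2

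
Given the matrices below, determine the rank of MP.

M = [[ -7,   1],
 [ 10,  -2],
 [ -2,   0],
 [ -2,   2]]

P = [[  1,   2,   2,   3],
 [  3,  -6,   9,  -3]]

2

First compute MP:
[[ -4, -20,  -5, -24],
 [  4,  32,   2,  36],
 [ -2,  -4,  -4,  -6],
 [  4, -16,  14, -12]]
Now row reduce the product.
R2 ← R2 + R1: [0, 12, -3, 12]
R3 ← R3 − (1/2)·R1: [0, 6, -3/2, 6]
R4 ← R4 + R1: [0, -36, 9, -36]
R3 ← R3 − (1/2)·R2: [0, 0, 0, 0]
R4 ← R4 + (3)·R2: [0, 0, 0, 0]
2 nonzero rows, so rank(MP) = 2.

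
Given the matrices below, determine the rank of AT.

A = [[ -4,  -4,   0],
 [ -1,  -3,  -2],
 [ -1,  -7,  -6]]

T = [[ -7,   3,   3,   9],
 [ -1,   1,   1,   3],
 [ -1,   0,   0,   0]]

1

First compute AT:
[[ 32, -16, -16, -48],
 [ 12,  -6,  -6, -18],
 [ 20, -10, -10, -30]]
Now row reduce the product.
R2 ← R2 − (3/8)·R1: [0, 0, 0, 0]
R3 ← R3 − (5/8)·R1: [0, 0, 0, 0]
1 nonzero row, so rank(AT) = 1.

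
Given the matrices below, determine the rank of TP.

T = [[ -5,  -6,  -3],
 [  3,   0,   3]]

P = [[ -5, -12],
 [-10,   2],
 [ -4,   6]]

First compute TP:
[[ 97,  30],
 [-27, -18]]
Now row reduce the product.
R2 ← R2 + (27/97)·R1: [0, -936/97]
2 nonzero rows, so rank(TP) = 2.

2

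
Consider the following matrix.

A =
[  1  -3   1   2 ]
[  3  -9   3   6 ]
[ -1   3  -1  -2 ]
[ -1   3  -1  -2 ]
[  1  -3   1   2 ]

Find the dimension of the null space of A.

3

Row reduce to echelon form.
R2 ← R2 − (3)·R1: [0, 0, 0, 0]
R3 ← R3 + R1: [0, 0, 0, 0]
R4 ← R4 + R1: [0, 0, 0, 0]
R5 ← R5 − R1: [0, 0, 0, 0]
1 nonzero row, so rank(A) = 1.
A has 4 columns; by rank–nullity, nullity = 4 − 1 = 3.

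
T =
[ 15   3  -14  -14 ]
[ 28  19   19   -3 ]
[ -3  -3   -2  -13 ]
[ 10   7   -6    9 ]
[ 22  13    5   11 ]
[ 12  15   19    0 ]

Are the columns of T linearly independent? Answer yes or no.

Row reduce T to echelon form.
R2 ← R2 − (28/15)·R1: [0, 67/5, 677/15, 347/15]
R3 ← R3 + (1/5)·R1: [0, -12/5, -24/5, -79/5]
R4 ← R4 − (2/3)·R1: [0, 5, 10/3, 55/3]
R5 ← R5 − (22/15)·R1: [0, 43/5, 383/15, 473/15]
R6 ← R6 − (4/5)·R1: [0, 63/5, 151/5, 56/5]
R3 ← R3 + (12/67)·R2: [0, 0, 220/67, -781/67]
R4 ← R4 − (25/67)·R2: [0, 0, -905/67, 650/67]
R5 ← R5 − (43/67)·R2: [0, 0, -230/67, 1118/67]
R6 ← R6 − (63/67)·R2: [0, 0, -820/67, -707/67]
R4 ← R4 + (181/44)·R3: [0, 0, 0, -153/4]
R5 ← R5 + (23/22)·R3: [0, 0, 0, 9/2]
R6 ← R6 + (41/11)·R3: [0, 0, 0, -54]
R5 ← R5 + (2/17)·R4: [0, 0, 0, 0]
R6 ← R6 − (24/17)·R4: [0, 0, 0, 0]
4 pivots among 4 columns.
Every column is a pivot column, so the columns are linearly independent.

yes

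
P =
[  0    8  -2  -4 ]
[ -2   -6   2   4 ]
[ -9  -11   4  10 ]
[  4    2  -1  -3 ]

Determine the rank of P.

3

Row reduce to echelon form.
Swap R1 ↔ R2
R3 ← R3 − (9/2)·R1: [0, 16, -5, -8]
R4 ← R4 + (2)·R1: [0, -10, 3, 5]
R3 ← R3 − (2)·R2: [0, 0, -1, 0]
R4 ← R4 + (5/4)·R2: [0, 0, 1/2, 0]
R4 ← R4 + (1/2)·R3: [0, 0, 0, 0]
Echelon form has 3 nonzero rows, so rank(P) = 3.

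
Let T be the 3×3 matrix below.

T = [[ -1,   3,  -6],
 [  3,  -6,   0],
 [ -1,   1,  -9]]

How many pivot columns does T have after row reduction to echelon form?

3

Row reduce to echelon form.
R2 ← R2 + (3)·R1: [0, 3, -18]
R3 ← R3 − R1: [0, -2, -3]
R3 ← R3 + (2/3)·R2: [0, 0, -15]
Echelon form has 3 nonzero rows, so rank(T) = 3.
Each nonzero row contributes one pivot column: 3 pivot columns.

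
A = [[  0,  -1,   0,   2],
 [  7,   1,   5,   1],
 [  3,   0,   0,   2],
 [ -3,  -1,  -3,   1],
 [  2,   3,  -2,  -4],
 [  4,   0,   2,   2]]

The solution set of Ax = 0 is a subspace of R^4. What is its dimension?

1

Row reduce to echelon form.
Swap R1 ↔ R2
R3 ← R3 − (3/7)·R1: [0, -3/7, -15/7, 11/7]
R4 ← R4 + (3/7)·R1: [0, -4/7, -6/7, 10/7]
R5 ← R5 − (2/7)·R1: [0, 19/7, -24/7, -30/7]
R6 ← R6 − (4/7)·R1: [0, -4/7, -6/7, 10/7]
R3 ← R3 − (3/7)·R2: [0, 0, -15/7, 5/7]
R4 ← R4 − (4/7)·R2: [0, 0, -6/7, 2/7]
R5 ← R5 + (19/7)·R2: [0, 0, -24/7, 8/7]
R6 ← R6 − (4/7)·R2: [0, 0, -6/7, 2/7]
R4 ← R4 − (2/5)·R3: [0, 0, 0, 0]
R5 ← R5 − (8/5)·R3: [0, 0, 0, 0]
R6 ← R6 − (2/5)·R3: [0, 0, 0, 0]
3 nonzero rows, so rank(A) = 3.
A has 4 columns; by rank–nullity, nullity = 4 − 3 = 1.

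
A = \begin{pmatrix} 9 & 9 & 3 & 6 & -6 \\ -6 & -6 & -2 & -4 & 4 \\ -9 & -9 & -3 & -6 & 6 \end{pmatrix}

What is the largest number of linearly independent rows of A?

Row reduce to echelon form.
R2 ← R2 + (2/3)·R1: [0, 0, 0, 0, 0]
R3 ← R3 + R1: [0, 0, 0, 0, 0]
Echelon form has 1 nonzero row, so rank(A) = 1.
The rank gives the maximum number of linearly independent rows: 1.

1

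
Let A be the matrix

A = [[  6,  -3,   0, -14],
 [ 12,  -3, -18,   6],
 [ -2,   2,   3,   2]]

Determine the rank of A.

3

Row reduce to echelon form.
R2 ← R2 − (2)·R1: [0, 3, -18, 34]
R3 ← R3 + (1/3)·R1: [0, 1, 3, -8/3]
R3 ← R3 − (1/3)·R2: [0, 0, 9, -14]
Echelon form has 3 nonzero rows, so rank(A) = 3.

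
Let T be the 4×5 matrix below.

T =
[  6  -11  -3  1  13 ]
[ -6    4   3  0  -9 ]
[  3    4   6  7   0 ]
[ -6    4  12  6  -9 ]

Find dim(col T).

Row reduce to echelon form.
R2 ← R2 + R1: [0, -7, 0, 1, 4]
R3 ← R3 − (1/2)·R1: [0, 19/2, 15/2, 13/2, -13/2]
R4 ← R4 + R1: [0, -7, 9, 7, 4]
R3 ← R3 + (19/14)·R2: [0, 0, 15/2, 55/7, -15/14]
R4 ← R4 − R2: [0, 0, 9, 6, 0]
R4 ← R4 − (6/5)·R3: [0, 0, 0, -24/7, 9/7]
Echelon form has 4 nonzero rows, so rank(T) = 4.
The column space has dimension equal to the rank: 4.

4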